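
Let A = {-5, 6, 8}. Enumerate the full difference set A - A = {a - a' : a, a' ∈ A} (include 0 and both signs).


A - A = {a - a' : a, a' ∈ A}.
Compute a - a' for each ordered pair (a, a'):
a = -5: -5--5=0, -5-6=-11, -5-8=-13
a = 6: 6--5=11, 6-6=0, 6-8=-2
a = 8: 8--5=13, 8-6=2, 8-8=0
Collecting distinct values (and noting 0 appears from a-a):
A - A = {-13, -11, -2, 0, 2, 11, 13}
|A - A| = 7

A - A = {-13, -11, -2, 0, 2, 11, 13}


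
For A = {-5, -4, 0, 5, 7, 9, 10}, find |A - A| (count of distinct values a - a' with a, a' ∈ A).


A - A = {a - a' : a, a' ∈ A}; |A| = 7.
Bounds: 2|A|-1 ≤ |A - A| ≤ |A|² - |A| + 1, i.e. 13 ≤ |A - A| ≤ 43.
Note: 0 ∈ A - A always (from a - a). The set is symmetric: if d ∈ A - A then -d ∈ A - A.
Enumerate nonzero differences d = a - a' with a > a' (then include -d):
Positive differences: {1, 2, 3, 4, 5, 7, 9, 10, 11, 12, 13, 14, 15}
Full difference set: {0} ∪ (positive diffs) ∪ (negative diffs).
|A - A| = 1 + 2·13 = 27 (matches direct enumeration: 27).

|A - A| = 27


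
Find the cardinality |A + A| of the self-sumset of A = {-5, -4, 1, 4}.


A + A = {a + a' : a, a' ∈ A}; |A| = 4.
General bounds: 2|A| - 1 ≤ |A + A| ≤ |A|(|A|+1)/2, i.e. 7 ≤ |A + A| ≤ 10.
Lower bound 2|A|-1 is attained iff A is an arithmetic progression.
Enumerate sums a + a' for a ≤ a' (symmetric, so this suffices):
a = -5: -5+-5=-10, -5+-4=-9, -5+1=-4, -5+4=-1
a = -4: -4+-4=-8, -4+1=-3, -4+4=0
a = 1: 1+1=2, 1+4=5
a = 4: 4+4=8
Distinct sums: {-10, -9, -8, -4, -3, -1, 0, 2, 5, 8}
|A + A| = 10

|A + A| = 10


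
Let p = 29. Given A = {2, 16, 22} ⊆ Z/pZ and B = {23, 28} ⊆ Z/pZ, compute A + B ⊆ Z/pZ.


Work in Z/29Z: reduce every sum a + b modulo 29.
Enumerate all 6 pairs:
a = 2: 2+23=25, 2+28=1
a = 16: 16+23=10, 16+28=15
a = 22: 22+23=16, 22+28=21
Distinct residues collected: {1, 10, 15, 16, 21, 25}
|A + B| = 6 (out of 29 total residues).

A + B = {1, 10, 15, 16, 21, 25}


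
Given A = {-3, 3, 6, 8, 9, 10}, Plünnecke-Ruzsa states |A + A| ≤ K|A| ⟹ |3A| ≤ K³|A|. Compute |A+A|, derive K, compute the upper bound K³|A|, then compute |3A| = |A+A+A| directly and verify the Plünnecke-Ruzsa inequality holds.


|A| = 6.
Step 1: Compute A + A by enumerating all 36 pairs.
A + A = {-6, 0, 3, 5, 6, 7, 9, 11, 12, 13, 14, 15, 16, 17, 18, 19, 20}, so |A + A| = 17.
Step 2: Doubling constant K = |A + A|/|A| = 17/6 = 17/6 ≈ 2.8333.
Step 3: Plünnecke-Ruzsa gives |3A| ≤ K³·|A| = (2.8333)³ · 6 ≈ 136.4722.
Step 4: Compute 3A = A + A + A directly by enumerating all triples (a,b,c) ∈ A³; |3A| = 30.
Step 5: Check 30 ≤ 136.4722? Yes ✓.

K = 17/6, Plünnecke-Ruzsa bound K³|A| ≈ 136.4722, |3A| = 30, inequality holds.


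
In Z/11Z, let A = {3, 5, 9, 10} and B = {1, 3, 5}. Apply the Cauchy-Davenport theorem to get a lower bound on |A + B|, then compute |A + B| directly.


Cauchy-Davenport: |A + B| ≥ min(p, |A| + |B| - 1) for A, B nonempty in Z/pZ.
|A| = 4, |B| = 3, p = 11.
CD lower bound = min(11, 4 + 3 - 1) = min(11, 6) = 6.
Compute A + B mod 11 directly:
a = 3: 3+1=4, 3+3=6, 3+5=8
a = 5: 5+1=6, 5+3=8, 5+5=10
a = 9: 9+1=10, 9+3=1, 9+5=3
a = 10: 10+1=0, 10+3=2, 10+5=4
A + B = {0, 1, 2, 3, 4, 6, 8, 10}, so |A + B| = 8.
Verify: 8 ≥ 6? Yes ✓.

CD lower bound = 6, actual |A + B| = 8.


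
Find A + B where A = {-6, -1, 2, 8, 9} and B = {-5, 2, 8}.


A + B = {a + b : a ∈ A, b ∈ B}.
Enumerate all |A|·|B| = 5·3 = 15 pairs (a, b) and collect distinct sums.
a = -6: -6+-5=-11, -6+2=-4, -6+8=2
a = -1: -1+-5=-6, -1+2=1, -1+8=7
a = 2: 2+-5=-3, 2+2=4, 2+8=10
a = 8: 8+-5=3, 8+2=10, 8+8=16
a = 9: 9+-5=4, 9+2=11, 9+8=17
Collecting distinct sums: A + B = {-11, -6, -4, -3, 1, 2, 3, 4, 7, 10, 11, 16, 17}
|A + B| = 13

A + B = {-11, -6, -4, -3, 1, 2, 3, 4, 7, 10, 11, 16, 17}


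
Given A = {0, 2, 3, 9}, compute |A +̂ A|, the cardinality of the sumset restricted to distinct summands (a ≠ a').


Restricted sumset: A +̂ A = {a + a' : a ∈ A, a' ∈ A, a ≠ a'}.
Equivalently, take A + A and drop any sum 2a that is achievable ONLY as a + a for a ∈ A (i.e. sums representable only with equal summands).
Enumerate pairs (a, a') with a < a' (symmetric, so each unordered pair gives one sum; this covers all a ≠ a'):
  0 + 2 = 2
  0 + 3 = 3
  0 + 9 = 9
  2 + 3 = 5
  2 + 9 = 11
  3 + 9 = 12
Collected distinct sums: {2, 3, 5, 9, 11, 12}
|A +̂ A| = 6
(Reference bound: |A +̂ A| ≥ 2|A| - 3 for |A| ≥ 2, with |A| = 4 giving ≥ 5.)

|A +̂ A| = 6


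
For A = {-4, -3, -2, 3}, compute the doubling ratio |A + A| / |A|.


|A| = 4.
Compute A + A by enumerating all 16 pairs.
A + A = {-8, -7, -6, -5, -4, -1, 0, 1, 6}, so |A + A| = 9.
K = |A + A| / |A| = 9/4 (already in lowest terms) ≈ 2.2500.
Reference: AP of size 4 gives K = 7/4 ≈ 1.7500; a fully generic set of size 4 gives K ≈ 2.5000.

|A| = 4, |A + A| = 9, K = 9/4.


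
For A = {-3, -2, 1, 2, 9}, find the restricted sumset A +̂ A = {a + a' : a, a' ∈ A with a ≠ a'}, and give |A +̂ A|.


Restricted sumset: A +̂ A = {a + a' : a ∈ A, a' ∈ A, a ≠ a'}.
Equivalently, take A + A and drop any sum 2a that is achievable ONLY as a + a for a ∈ A (i.e. sums representable only with equal summands).
Enumerate pairs (a, a') with a < a' (symmetric, so each unordered pair gives one sum; this covers all a ≠ a'):
  -3 + -2 = -5
  -3 + 1 = -2
  -3 + 2 = -1
  -3 + 9 = 6
  -2 + 1 = -1
  -2 + 2 = 0
  -2 + 9 = 7
  1 + 2 = 3
  1 + 9 = 10
  2 + 9 = 11
Collected distinct sums: {-5, -2, -1, 0, 3, 6, 7, 10, 11}
|A +̂ A| = 9
(Reference bound: |A +̂ A| ≥ 2|A| - 3 for |A| ≥ 2, with |A| = 5 giving ≥ 7.)

|A +̂ A| = 9


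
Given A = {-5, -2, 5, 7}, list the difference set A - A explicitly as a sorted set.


A - A = {a - a' : a, a' ∈ A}.
Compute a - a' for each ordered pair (a, a'):
a = -5: -5--5=0, -5--2=-3, -5-5=-10, -5-7=-12
a = -2: -2--5=3, -2--2=0, -2-5=-7, -2-7=-9
a = 5: 5--5=10, 5--2=7, 5-5=0, 5-7=-2
a = 7: 7--5=12, 7--2=9, 7-5=2, 7-7=0
Collecting distinct values (and noting 0 appears from a-a):
A - A = {-12, -10, -9, -7, -3, -2, 0, 2, 3, 7, 9, 10, 12}
|A - A| = 13

A - A = {-12, -10, -9, -7, -3, -2, 0, 2, 3, 7, 9, 10, 12}


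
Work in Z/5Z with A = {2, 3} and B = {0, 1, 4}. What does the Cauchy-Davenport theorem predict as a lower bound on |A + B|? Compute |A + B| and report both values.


Cauchy-Davenport: |A + B| ≥ min(p, |A| + |B| - 1) for A, B nonempty in Z/pZ.
|A| = 2, |B| = 3, p = 5.
CD lower bound = min(5, 2 + 3 - 1) = min(5, 4) = 4.
Compute A + B mod 5 directly:
a = 2: 2+0=2, 2+1=3, 2+4=1
a = 3: 3+0=3, 3+1=4, 3+4=2
A + B = {1, 2, 3, 4}, so |A + B| = 4.
Verify: 4 ≥ 4? Yes ✓.

CD lower bound = 4, actual |A + B| = 4.


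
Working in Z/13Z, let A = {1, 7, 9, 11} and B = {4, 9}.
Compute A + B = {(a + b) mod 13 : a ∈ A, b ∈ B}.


Work in Z/13Z: reduce every sum a + b modulo 13.
Enumerate all 8 pairs:
a = 1: 1+4=5, 1+9=10
a = 7: 7+4=11, 7+9=3
a = 9: 9+4=0, 9+9=5
a = 11: 11+4=2, 11+9=7
Distinct residues collected: {0, 2, 3, 5, 7, 10, 11}
|A + B| = 7 (out of 13 total residues).

A + B = {0, 2, 3, 5, 7, 10, 11}


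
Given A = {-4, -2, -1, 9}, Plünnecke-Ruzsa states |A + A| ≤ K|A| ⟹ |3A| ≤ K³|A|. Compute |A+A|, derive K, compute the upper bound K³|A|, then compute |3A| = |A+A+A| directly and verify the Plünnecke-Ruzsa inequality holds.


|A| = 4.
Step 1: Compute A + A by enumerating all 16 pairs.
A + A = {-8, -6, -5, -4, -3, -2, 5, 7, 8, 18}, so |A + A| = 10.
Step 2: Doubling constant K = |A + A|/|A| = 10/4 = 10/4 ≈ 2.5000.
Step 3: Plünnecke-Ruzsa gives |3A| ≤ K³·|A| = (2.5000)³ · 4 ≈ 62.5000.
Step 4: Compute 3A = A + A + A directly by enumerating all triples (a,b,c) ∈ A³; |3A| = 19.
Step 5: Check 19 ≤ 62.5000? Yes ✓.

K = 10/4, Plünnecke-Ruzsa bound K³|A| ≈ 62.5000, |3A| = 19, inequality holds.


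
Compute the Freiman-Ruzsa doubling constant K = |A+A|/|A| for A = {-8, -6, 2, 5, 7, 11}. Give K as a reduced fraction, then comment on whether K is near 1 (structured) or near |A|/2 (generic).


|A| = 6.
Compute A + A by enumerating all 36 pairs.
A + A = {-16, -14, -12, -6, -4, -3, -1, 1, 3, 4, 5, 7, 9, 10, 12, 13, 14, 16, 18, 22}, so |A + A| = 20.
K = |A + A| / |A| = 20/6 = 10/3 ≈ 3.3333.
Reference: AP of size 6 gives K = 11/6 ≈ 1.8333; a fully generic set of size 6 gives K ≈ 3.5000.

|A| = 6, |A + A| = 20, K = 20/6 = 10/3.


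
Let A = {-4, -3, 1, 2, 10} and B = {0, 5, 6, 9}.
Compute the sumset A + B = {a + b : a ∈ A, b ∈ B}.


A + B = {a + b : a ∈ A, b ∈ B}.
Enumerate all |A|·|B| = 5·4 = 20 pairs (a, b) and collect distinct sums.
a = -4: -4+0=-4, -4+5=1, -4+6=2, -4+9=5
a = -3: -3+0=-3, -3+5=2, -3+6=3, -3+9=6
a = 1: 1+0=1, 1+5=6, 1+6=7, 1+9=10
a = 2: 2+0=2, 2+5=7, 2+6=8, 2+9=11
a = 10: 10+0=10, 10+5=15, 10+6=16, 10+9=19
Collecting distinct sums: A + B = {-4, -3, 1, 2, 3, 5, 6, 7, 8, 10, 11, 15, 16, 19}
|A + B| = 14

A + B = {-4, -3, 1, 2, 3, 5, 6, 7, 8, 10, 11, 15, 16, 19}


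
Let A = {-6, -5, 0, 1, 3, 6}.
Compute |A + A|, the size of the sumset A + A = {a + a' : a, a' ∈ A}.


A + A = {a + a' : a, a' ∈ A}; |A| = 6.
General bounds: 2|A| - 1 ≤ |A + A| ≤ |A|(|A|+1)/2, i.e. 11 ≤ |A + A| ≤ 21.
Lower bound 2|A|-1 is attained iff A is an arithmetic progression.
Enumerate sums a + a' for a ≤ a' (symmetric, so this suffices):
a = -6: -6+-6=-12, -6+-5=-11, -6+0=-6, -6+1=-5, -6+3=-3, -6+6=0
a = -5: -5+-5=-10, -5+0=-5, -5+1=-4, -5+3=-2, -5+6=1
a = 0: 0+0=0, 0+1=1, 0+3=3, 0+6=6
a = 1: 1+1=2, 1+3=4, 1+6=7
a = 3: 3+3=6, 3+6=9
a = 6: 6+6=12
Distinct sums: {-12, -11, -10, -6, -5, -4, -3, -2, 0, 1, 2, 3, 4, 6, 7, 9, 12}
|A + A| = 17

|A + A| = 17


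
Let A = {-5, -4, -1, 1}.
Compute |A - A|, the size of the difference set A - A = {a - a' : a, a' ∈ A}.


A - A = {a - a' : a, a' ∈ A}; |A| = 4.
Bounds: 2|A|-1 ≤ |A - A| ≤ |A|² - |A| + 1, i.e. 7 ≤ |A - A| ≤ 13.
Note: 0 ∈ A - A always (from a - a). The set is symmetric: if d ∈ A - A then -d ∈ A - A.
Enumerate nonzero differences d = a - a' with a > a' (then include -d):
Positive differences: {1, 2, 3, 4, 5, 6}
Full difference set: {0} ∪ (positive diffs) ∪ (negative diffs).
|A - A| = 1 + 2·6 = 13 (matches direct enumeration: 13).

|A - A| = 13


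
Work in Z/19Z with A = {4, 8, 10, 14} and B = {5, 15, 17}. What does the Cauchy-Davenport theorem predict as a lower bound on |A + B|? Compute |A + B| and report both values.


Cauchy-Davenport: |A + B| ≥ min(p, |A| + |B| - 1) for A, B nonempty in Z/pZ.
|A| = 4, |B| = 3, p = 19.
CD lower bound = min(19, 4 + 3 - 1) = min(19, 6) = 6.
Compute A + B mod 19 directly:
a = 4: 4+5=9, 4+15=0, 4+17=2
a = 8: 8+5=13, 8+15=4, 8+17=6
a = 10: 10+5=15, 10+15=6, 10+17=8
a = 14: 14+5=0, 14+15=10, 14+17=12
A + B = {0, 2, 4, 6, 8, 9, 10, 12, 13, 15}, so |A + B| = 10.
Verify: 10 ≥ 6? Yes ✓.

CD lower bound = 6, actual |A + B| = 10.


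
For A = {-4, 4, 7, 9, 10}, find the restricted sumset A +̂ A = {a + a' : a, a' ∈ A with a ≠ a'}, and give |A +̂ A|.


Restricted sumset: A +̂ A = {a + a' : a ∈ A, a' ∈ A, a ≠ a'}.
Equivalently, take A + A and drop any sum 2a that is achievable ONLY as a + a for a ∈ A (i.e. sums representable only with equal summands).
Enumerate pairs (a, a') with a < a' (symmetric, so each unordered pair gives one sum; this covers all a ≠ a'):
  -4 + 4 = 0
  -4 + 7 = 3
  -4 + 9 = 5
  -4 + 10 = 6
  4 + 7 = 11
  4 + 9 = 13
  4 + 10 = 14
  7 + 9 = 16
  7 + 10 = 17
  9 + 10 = 19
Collected distinct sums: {0, 3, 5, 6, 11, 13, 14, 16, 17, 19}
|A +̂ A| = 10
(Reference bound: |A +̂ A| ≥ 2|A| - 3 for |A| ≥ 2, with |A| = 5 giving ≥ 7.)

|A +̂ A| = 10


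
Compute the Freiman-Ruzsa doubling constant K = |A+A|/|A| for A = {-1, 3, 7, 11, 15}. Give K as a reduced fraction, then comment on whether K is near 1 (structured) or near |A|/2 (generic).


|A| = 5.
Compute A + A by enumerating all 25 pairs.
A + A = {-2, 2, 6, 10, 14, 18, 22, 26, 30}, so |A + A| = 9.
K = |A + A| / |A| = 9/5 (already in lowest terms) ≈ 1.8000.
Reference: AP of size 5 gives K = 9/5 ≈ 1.8000; a fully generic set of size 5 gives K ≈ 3.0000.

|A| = 5, |A + A| = 9, K = 9/5.


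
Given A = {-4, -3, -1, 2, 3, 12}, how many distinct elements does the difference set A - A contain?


A - A = {a - a' : a, a' ∈ A}; |A| = 6.
Bounds: 2|A|-1 ≤ |A - A| ≤ |A|² - |A| + 1, i.e. 11 ≤ |A - A| ≤ 31.
Note: 0 ∈ A - A always (from a - a). The set is symmetric: if d ∈ A - A then -d ∈ A - A.
Enumerate nonzero differences d = a - a' with a > a' (then include -d):
Positive differences: {1, 2, 3, 4, 5, 6, 7, 9, 10, 13, 15, 16}
Full difference set: {0} ∪ (positive diffs) ∪ (negative diffs).
|A - A| = 1 + 2·12 = 25 (matches direct enumeration: 25).

|A - A| = 25


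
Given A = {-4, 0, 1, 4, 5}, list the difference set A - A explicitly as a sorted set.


A - A = {a - a' : a, a' ∈ A}.
Compute a - a' for each ordered pair (a, a'):
a = -4: -4--4=0, -4-0=-4, -4-1=-5, -4-4=-8, -4-5=-9
a = 0: 0--4=4, 0-0=0, 0-1=-1, 0-4=-4, 0-5=-5
a = 1: 1--4=5, 1-0=1, 1-1=0, 1-4=-3, 1-5=-4
a = 4: 4--4=8, 4-0=4, 4-1=3, 4-4=0, 4-5=-1
a = 5: 5--4=9, 5-0=5, 5-1=4, 5-4=1, 5-5=0
Collecting distinct values (and noting 0 appears from a-a):
A - A = {-9, -8, -5, -4, -3, -1, 0, 1, 3, 4, 5, 8, 9}
|A - A| = 13

A - A = {-9, -8, -5, -4, -3, -1, 0, 1, 3, 4, 5, 8, 9}


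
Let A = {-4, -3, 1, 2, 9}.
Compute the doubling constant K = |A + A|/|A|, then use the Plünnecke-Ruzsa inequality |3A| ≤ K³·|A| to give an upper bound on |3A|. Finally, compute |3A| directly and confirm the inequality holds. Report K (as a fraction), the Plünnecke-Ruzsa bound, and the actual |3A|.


|A| = 5.
Step 1: Compute A + A by enumerating all 25 pairs.
A + A = {-8, -7, -6, -3, -2, -1, 2, 3, 4, 5, 6, 10, 11, 18}, so |A + A| = 14.
Step 2: Doubling constant K = |A + A|/|A| = 14/5 = 14/5 ≈ 2.8000.
Step 3: Plünnecke-Ruzsa gives |3A| ≤ K³·|A| = (2.8000)³ · 5 ≈ 109.7600.
Step 4: Compute 3A = A + A + A directly by enumerating all triples (a,b,c) ∈ A³; |3A| = 27.
Step 5: Check 27 ≤ 109.7600? Yes ✓.

K = 14/5, Plünnecke-Ruzsa bound K³|A| ≈ 109.7600, |3A| = 27, inequality holds.


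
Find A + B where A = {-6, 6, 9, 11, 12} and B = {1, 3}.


A + B = {a + b : a ∈ A, b ∈ B}.
Enumerate all |A|·|B| = 5·2 = 10 pairs (a, b) and collect distinct sums.
a = -6: -6+1=-5, -6+3=-3
a = 6: 6+1=7, 6+3=9
a = 9: 9+1=10, 9+3=12
a = 11: 11+1=12, 11+3=14
a = 12: 12+1=13, 12+3=15
Collecting distinct sums: A + B = {-5, -3, 7, 9, 10, 12, 13, 14, 15}
|A + B| = 9

A + B = {-5, -3, 7, 9, 10, 12, 13, 14, 15}


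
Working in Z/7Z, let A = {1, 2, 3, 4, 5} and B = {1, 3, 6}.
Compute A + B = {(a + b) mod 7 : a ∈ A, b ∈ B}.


Work in Z/7Z: reduce every sum a + b modulo 7.
Enumerate all 15 pairs:
a = 1: 1+1=2, 1+3=4, 1+6=0
a = 2: 2+1=3, 2+3=5, 2+6=1
a = 3: 3+1=4, 3+3=6, 3+6=2
a = 4: 4+1=5, 4+3=0, 4+6=3
a = 5: 5+1=6, 5+3=1, 5+6=4
Distinct residues collected: {0, 1, 2, 3, 4, 5, 6}
|A + B| = 7 (out of 7 total residues).

A + B = {0, 1, 2, 3, 4, 5, 6}


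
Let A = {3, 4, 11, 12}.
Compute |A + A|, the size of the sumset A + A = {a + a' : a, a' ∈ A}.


A + A = {a + a' : a, a' ∈ A}; |A| = 4.
General bounds: 2|A| - 1 ≤ |A + A| ≤ |A|(|A|+1)/2, i.e. 7 ≤ |A + A| ≤ 10.
Lower bound 2|A|-1 is attained iff A is an arithmetic progression.
Enumerate sums a + a' for a ≤ a' (symmetric, so this suffices):
a = 3: 3+3=6, 3+4=7, 3+11=14, 3+12=15
a = 4: 4+4=8, 4+11=15, 4+12=16
a = 11: 11+11=22, 11+12=23
a = 12: 12+12=24
Distinct sums: {6, 7, 8, 14, 15, 16, 22, 23, 24}
|A + A| = 9

|A + A| = 9


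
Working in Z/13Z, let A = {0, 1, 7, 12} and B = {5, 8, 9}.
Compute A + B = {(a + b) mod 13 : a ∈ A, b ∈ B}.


Work in Z/13Z: reduce every sum a + b modulo 13.
Enumerate all 12 pairs:
a = 0: 0+5=5, 0+8=8, 0+9=9
a = 1: 1+5=6, 1+8=9, 1+9=10
a = 7: 7+5=12, 7+8=2, 7+9=3
a = 12: 12+5=4, 12+8=7, 12+9=8
Distinct residues collected: {2, 3, 4, 5, 6, 7, 8, 9, 10, 12}
|A + B| = 10 (out of 13 total residues).

A + B = {2, 3, 4, 5, 6, 7, 8, 9, 10, 12}


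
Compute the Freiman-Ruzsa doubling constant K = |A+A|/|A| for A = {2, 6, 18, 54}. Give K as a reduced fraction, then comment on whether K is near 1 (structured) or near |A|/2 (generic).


|A| = 4.
Compute A + A by enumerating all 16 pairs.
A + A = {4, 8, 12, 20, 24, 36, 56, 60, 72, 108}, so |A + A| = 10.
K = |A + A| / |A| = 10/4 = 5/2 ≈ 2.5000.
Reference: AP of size 4 gives K = 7/4 ≈ 1.7500; a fully generic set of size 4 gives K ≈ 2.5000.

|A| = 4, |A + A| = 10, K = 10/4 = 5/2.


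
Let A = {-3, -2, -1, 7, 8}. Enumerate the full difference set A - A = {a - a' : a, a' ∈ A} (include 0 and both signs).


A - A = {a - a' : a, a' ∈ A}.
Compute a - a' for each ordered pair (a, a'):
a = -3: -3--3=0, -3--2=-1, -3--1=-2, -3-7=-10, -3-8=-11
a = -2: -2--3=1, -2--2=0, -2--1=-1, -2-7=-9, -2-8=-10
a = -1: -1--3=2, -1--2=1, -1--1=0, -1-7=-8, -1-8=-9
a = 7: 7--3=10, 7--2=9, 7--1=8, 7-7=0, 7-8=-1
a = 8: 8--3=11, 8--2=10, 8--1=9, 8-7=1, 8-8=0
Collecting distinct values (and noting 0 appears from a-a):
A - A = {-11, -10, -9, -8, -2, -1, 0, 1, 2, 8, 9, 10, 11}
|A - A| = 13

A - A = {-11, -10, -9, -8, -2, -1, 0, 1, 2, 8, 9, 10, 11}


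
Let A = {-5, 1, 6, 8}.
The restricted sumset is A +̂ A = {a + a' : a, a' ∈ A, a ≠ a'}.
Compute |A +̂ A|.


Restricted sumset: A +̂ A = {a + a' : a ∈ A, a' ∈ A, a ≠ a'}.
Equivalently, take A + A and drop any sum 2a that is achievable ONLY as a + a for a ∈ A (i.e. sums representable only with equal summands).
Enumerate pairs (a, a') with a < a' (symmetric, so each unordered pair gives one sum; this covers all a ≠ a'):
  -5 + 1 = -4
  -5 + 6 = 1
  -5 + 8 = 3
  1 + 6 = 7
  1 + 8 = 9
  6 + 8 = 14
Collected distinct sums: {-4, 1, 3, 7, 9, 14}
|A +̂ A| = 6
(Reference bound: |A +̂ A| ≥ 2|A| - 3 for |A| ≥ 2, with |A| = 4 giving ≥ 5.)

|A +̂ A| = 6


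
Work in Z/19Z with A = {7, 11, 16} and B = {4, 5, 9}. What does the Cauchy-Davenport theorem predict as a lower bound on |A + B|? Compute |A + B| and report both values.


Cauchy-Davenport: |A + B| ≥ min(p, |A| + |B| - 1) for A, B nonempty in Z/pZ.
|A| = 3, |B| = 3, p = 19.
CD lower bound = min(19, 3 + 3 - 1) = min(19, 5) = 5.
Compute A + B mod 19 directly:
a = 7: 7+4=11, 7+5=12, 7+9=16
a = 11: 11+4=15, 11+5=16, 11+9=1
a = 16: 16+4=1, 16+5=2, 16+9=6
A + B = {1, 2, 6, 11, 12, 15, 16}, so |A + B| = 7.
Verify: 7 ≥ 5? Yes ✓.

CD lower bound = 5, actual |A + B| = 7.


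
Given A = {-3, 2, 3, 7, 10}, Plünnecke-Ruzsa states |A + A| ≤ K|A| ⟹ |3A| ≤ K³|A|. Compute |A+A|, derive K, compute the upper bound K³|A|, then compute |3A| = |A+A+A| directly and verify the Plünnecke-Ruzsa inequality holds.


|A| = 5.
Step 1: Compute A + A by enumerating all 25 pairs.
A + A = {-6, -1, 0, 4, 5, 6, 7, 9, 10, 12, 13, 14, 17, 20}, so |A + A| = 14.
Step 2: Doubling constant K = |A + A|/|A| = 14/5 = 14/5 ≈ 2.8000.
Step 3: Plünnecke-Ruzsa gives |3A| ≤ K³·|A| = (2.8000)³ · 5 ≈ 109.7600.
Step 4: Compute 3A = A + A + A directly by enumerating all triples (a,b,c) ∈ A³; |3A| = 27.
Step 5: Check 27 ≤ 109.7600? Yes ✓.

K = 14/5, Plünnecke-Ruzsa bound K³|A| ≈ 109.7600, |3A| = 27, inequality holds.


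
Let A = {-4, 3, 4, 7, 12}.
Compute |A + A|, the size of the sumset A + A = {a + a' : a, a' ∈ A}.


A + A = {a + a' : a, a' ∈ A}; |A| = 5.
General bounds: 2|A| - 1 ≤ |A + A| ≤ |A|(|A|+1)/2, i.e. 9 ≤ |A + A| ≤ 15.
Lower bound 2|A|-1 is attained iff A is an arithmetic progression.
Enumerate sums a + a' for a ≤ a' (symmetric, so this suffices):
a = -4: -4+-4=-8, -4+3=-1, -4+4=0, -4+7=3, -4+12=8
a = 3: 3+3=6, 3+4=7, 3+7=10, 3+12=15
a = 4: 4+4=8, 4+7=11, 4+12=16
a = 7: 7+7=14, 7+12=19
a = 12: 12+12=24
Distinct sums: {-8, -1, 0, 3, 6, 7, 8, 10, 11, 14, 15, 16, 19, 24}
|A + A| = 14

|A + A| = 14


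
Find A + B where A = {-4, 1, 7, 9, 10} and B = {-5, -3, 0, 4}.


A + B = {a + b : a ∈ A, b ∈ B}.
Enumerate all |A|·|B| = 5·4 = 20 pairs (a, b) and collect distinct sums.
a = -4: -4+-5=-9, -4+-3=-7, -4+0=-4, -4+4=0
a = 1: 1+-5=-4, 1+-3=-2, 1+0=1, 1+4=5
a = 7: 7+-5=2, 7+-3=4, 7+0=7, 7+4=11
a = 9: 9+-5=4, 9+-3=6, 9+0=9, 9+4=13
a = 10: 10+-5=5, 10+-3=7, 10+0=10, 10+4=14
Collecting distinct sums: A + B = {-9, -7, -4, -2, 0, 1, 2, 4, 5, 6, 7, 9, 10, 11, 13, 14}
|A + B| = 16

A + B = {-9, -7, -4, -2, 0, 1, 2, 4, 5, 6, 7, 9, 10, 11, 13, 14}


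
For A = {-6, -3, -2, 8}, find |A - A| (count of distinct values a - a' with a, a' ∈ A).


A - A = {a - a' : a, a' ∈ A}; |A| = 4.
Bounds: 2|A|-1 ≤ |A - A| ≤ |A|² - |A| + 1, i.e. 7 ≤ |A - A| ≤ 13.
Note: 0 ∈ A - A always (from a - a). The set is symmetric: if d ∈ A - A then -d ∈ A - A.
Enumerate nonzero differences d = a - a' with a > a' (then include -d):
Positive differences: {1, 3, 4, 10, 11, 14}
Full difference set: {0} ∪ (positive diffs) ∪ (negative diffs).
|A - A| = 1 + 2·6 = 13 (matches direct enumeration: 13).

|A - A| = 13


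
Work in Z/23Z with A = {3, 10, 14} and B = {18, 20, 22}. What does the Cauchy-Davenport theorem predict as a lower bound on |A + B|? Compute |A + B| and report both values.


Cauchy-Davenport: |A + B| ≥ min(p, |A| + |B| - 1) for A, B nonempty in Z/pZ.
|A| = 3, |B| = 3, p = 23.
CD lower bound = min(23, 3 + 3 - 1) = min(23, 5) = 5.
Compute A + B mod 23 directly:
a = 3: 3+18=21, 3+20=0, 3+22=2
a = 10: 10+18=5, 10+20=7, 10+22=9
a = 14: 14+18=9, 14+20=11, 14+22=13
A + B = {0, 2, 5, 7, 9, 11, 13, 21}, so |A + B| = 8.
Verify: 8 ≥ 5? Yes ✓.

CD lower bound = 5, actual |A + B| = 8.


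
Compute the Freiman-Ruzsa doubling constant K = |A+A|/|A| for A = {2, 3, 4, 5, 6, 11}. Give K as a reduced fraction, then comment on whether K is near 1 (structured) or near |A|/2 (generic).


|A| = 6.
Compute A + A by enumerating all 36 pairs.
A + A = {4, 5, 6, 7, 8, 9, 10, 11, 12, 13, 14, 15, 16, 17, 22}, so |A + A| = 15.
K = |A + A| / |A| = 15/6 = 5/2 ≈ 2.5000.
Reference: AP of size 6 gives K = 11/6 ≈ 1.8333; a fully generic set of size 6 gives K ≈ 3.5000.

|A| = 6, |A + A| = 15, K = 15/6 = 5/2.


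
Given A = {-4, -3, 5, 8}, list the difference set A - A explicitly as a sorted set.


A - A = {a - a' : a, a' ∈ A}.
Compute a - a' for each ordered pair (a, a'):
a = -4: -4--4=0, -4--3=-1, -4-5=-9, -4-8=-12
a = -3: -3--4=1, -3--3=0, -3-5=-8, -3-8=-11
a = 5: 5--4=9, 5--3=8, 5-5=0, 5-8=-3
a = 8: 8--4=12, 8--3=11, 8-5=3, 8-8=0
Collecting distinct values (and noting 0 appears from a-a):
A - A = {-12, -11, -9, -8, -3, -1, 0, 1, 3, 8, 9, 11, 12}
|A - A| = 13

A - A = {-12, -11, -9, -8, -3, -1, 0, 1, 3, 8, 9, 11, 12}


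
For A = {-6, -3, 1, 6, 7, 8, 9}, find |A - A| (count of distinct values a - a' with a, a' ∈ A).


A - A = {a - a' : a, a' ∈ A}; |A| = 7.
Bounds: 2|A|-1 ≤ |A - A| ≤ |A|² - |A| + 1, i.e. 13 ≤ |A - A| ≤ 43.
Note: 0 ∈ A - A always (from a - a). The set is symmetric: if d ∈ A - A then -d ∈ A - A.
Enumerate nonzero differences d = a - a' with a > a' (then include -d):
Positive differences: {1, 2, 3, 4, 5, 6, 7, 8, 9, 10, 11, 12, 13, 14, 15}
Full difference set: {0} ∪ (positive diffs) ∪ (negative diffs).
|A - A| = 1 + 2·15 = 31 (matches direct enumeration: 31).

|A - A| = 31


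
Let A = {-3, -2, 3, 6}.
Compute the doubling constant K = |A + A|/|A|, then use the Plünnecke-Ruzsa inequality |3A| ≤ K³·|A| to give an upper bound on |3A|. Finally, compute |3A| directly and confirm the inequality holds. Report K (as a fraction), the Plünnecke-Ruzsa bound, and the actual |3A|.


|A| = 4.
Step 1: Compute A + A by enumerating all 16 pairs.
A + A = {-6, -5, -4, 0, 1, 3, 4, 6, 9, 12}, so |A + A| = 10.
Step 2: Doubling constant K = |A + A|/|A| = 10/4 = 10/4 ≈ 2.5000.
Step 3: Plünnecke-Ruzsa gives |3A| ≤ K³·|A| = (2.5000)³ · 4 ≈ 62.5000.
Step 4: Compute 3A = A + A + A directly by enumerating all triples (a,b,c) ∈ A³; |3A| = 19.
Step 5: Check 19 ≤ 62.5000? Yes ✓.

K = 10/4, Plünnecke-Ruzsa bound K³|A| ≈ 62.5000, |3A| = 19, inequality holds.


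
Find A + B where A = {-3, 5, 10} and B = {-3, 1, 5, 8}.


A + B = {a + b : a ∈ A, b ∈ B}.
Enumerate all |A|·|B| = 3·4 = 12 pairs (a, b) and collect distinct sums.
a = -3: -3+-3=-6, -3+1=-2, -3+5=2, -3+8=5
a = 5: 5+-3=2, 5+1=6, 5+5=10, 5+8=13
a = 10: 10+-3=7, 10+1=11, 10+5=15, 10+8=18
Collecting distinct sums: A + B = {-6, -2, 2, 5, 6, 7, 10, 11, 13, 15, 18}
|A + B| = 11

A + B = {-6, -2, 2, 5, 6, 7, 10, 11, 13, 15, 18}


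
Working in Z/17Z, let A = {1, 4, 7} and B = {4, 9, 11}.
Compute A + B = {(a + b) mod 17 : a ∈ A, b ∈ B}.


Work in Z/17Z: reduce every sum a + b modulo 17.
Enumerate all 9 pairs:
a = 1: 1+4=5, 1+9=10, 1+11=12
a = 4: 4+4=8, 4+9=13, 4+11=15
a = 7: 7+4=11, 7+9=16, 7+11=1
Distinct residues collected: {1, 5, 8, 10, 11, 12, 13, 15, 16}
|A + B| = 9 (out of 17 total residues).

A + B = {1, 5, 8, 10, 11, 12, 13, 15, 16}


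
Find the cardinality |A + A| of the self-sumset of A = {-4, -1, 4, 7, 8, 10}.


A + A = {a + a' : a, a' ∈ A}; |A| = 6.
General bounds: 2|A| - 1 ≤ |A + A| ≤ |A|(|A|+1)/2, i.e. 11 ≤ |A + A| ≤ 21.
Lower bound 2|A|-1 is attained iff A is an arithmetic progression.
Enumerate sums a + a' for a ≤ a' (symmetric, so this suffices):
a = -4: -4+-4=-8, -4+-1=-5, -4+4=0, -4+7=3, -4+8=4, -4+10=6
a = -1: -1+-1=-2, -1+4=3, -1+7=6, -1+8=7, -1+10=9
a = 4: 4+4=8, 4+7=11, 4+8=12, 4+10=14
a = 7: 7+7=14, 7+8=15, 7+10=17
a = 8: 8+8=16, 8+10=18
a = 10: 10+10=20
Distinct sums: {-8, -5, -2, 0, 3, 4, 6, 7, 8, 9, 11, 12, 14, 15, 16, 17, 18, 20}
|A + A| = 18

|A + A| = 18


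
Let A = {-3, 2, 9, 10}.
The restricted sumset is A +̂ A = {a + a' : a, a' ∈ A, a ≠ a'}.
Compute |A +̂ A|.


Restricted sumset: A +̂ A = {a + a' : a ∈ A, a' ∈ A, a ≠ a'}.
Equivalently, take A + A and drop any sum 2a that is achievable ONLY as a + a for a ∈ A (i.e. sums representable only with equal summands).
Enumerate pairs (a, a') with a < a' (symmetric, so each unordered pair gives one sum; this covers all a ≠ a'):
  -3 + 2 = -1
  -3 + 9 = 6
  -3 + 10 = 7
  2 + 9 = 11
  2 + 10 = 12
  9 + 10 = 19
Collected distinct sums: {-1, 6, 7, 11, 12, 19}
|A +̂ A| = 6
(Reference bound: |A +̂ A| ≥ 2|A| - 3 for |A| ≥ 2, with |A| = 4 giving ≥ 5.)

|A +̂ A| = 6


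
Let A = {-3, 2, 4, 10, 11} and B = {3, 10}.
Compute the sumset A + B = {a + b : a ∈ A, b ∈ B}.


A + B = {a + b : a ∈ A, b ∈ B}.
Enumerate all |A|·|B| = 5·2 = 10 pairs (a, b) and collect distinct sums.
a = -3: -3+3=0, -3+10=7
a = 2: 2+3=5, 2+10=12
a = 4: 4+3=7, 4+10=14
a = 10: 10+3=13, 10+10=20
a = 11: 11+3=14, 11+10=21
Collecting distinct sums: A + B = {0, 5, 7, 12, 13, 14, 20, 21}
|A + B| = 8

A + B = {0, 5, 7, 12, 13, 14, 20, 21}


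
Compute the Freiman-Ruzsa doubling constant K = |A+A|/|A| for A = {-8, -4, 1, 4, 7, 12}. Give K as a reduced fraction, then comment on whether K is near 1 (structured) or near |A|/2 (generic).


|A| = 6.
Compute A + A by enumerating all 36 pairs.
A + A = {-16, -12, -8, -7, -4, -3, -1, 0, 2, 3, 4, 5, 8, 11, 13, 14, 16, 19, 24}, so |A + A| = 19.
K = |A + A| / |A| = 19/6 (already in lowest terms) ≈ 3.1667.
Reference: AP of size 6 gives K = 11/6 ≈ 1.8333; a fully generic set of size 6 gives K ≈ 3.5000.

|A| = 6, |A + A| = 19, K = 19/6.


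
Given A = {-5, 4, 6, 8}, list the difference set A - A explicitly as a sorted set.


A - A = {a - a' : a, a' ∈ A}.
Compute a - a' for each ordered pair (a, a'):
a = -5: -5--5=0, -5-4=-9, -5-6=-11, -5-8=-13
a = 4: 4--5=9, 4-4=0, 4-6=-2, 4-8=-4
a = 6: 6--5=11, 6-4=2, 6-6=0, 6-8=-2
a = 8: 8--5=13, 8-4=4, 8-6=2, 8-8=0
Collecting distinct values (and noting 0 appears from a-a):
A - A = {-13, -11, -9, -4, -2, 0, 2, 4, 9, 11, 13}
|A - A| = 11

A - A = {-13, -11, -9, -4, -2, 0, 2, 4, 9, 11, 13}


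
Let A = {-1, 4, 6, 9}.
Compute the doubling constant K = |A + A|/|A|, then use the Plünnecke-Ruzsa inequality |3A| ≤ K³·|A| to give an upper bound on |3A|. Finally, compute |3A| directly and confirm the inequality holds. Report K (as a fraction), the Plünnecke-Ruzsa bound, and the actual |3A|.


|A| = 4.
Step 1: Compute A + A by enumerating all 16 pairs.
A + A = {-2, 3, 5, 8, 10, 12, 13, 15, 18}, so |A + A| = 9.
Step 2: Doubling constant K = |A + A|/|A| = 9/4 = 9/4 ≈ 2.2500.
Step 3: Plünnecke-Ruzsa gives |3A| ≤ K³·|A| = (2.2500)³ · 4 ≈ 45.5625.
Step 4: Compute 3A = A + A + A directly by enumerating all triples (a,b,c) ∈ A³; |3A| = 16.
Step 5: Check 16 ≤ 45.5625? Yes ✓.

K = 9/4, Plünnecke-Ruzsa bound K³|A| ≈ 45.5625, |3A| = 16, inequality holds.


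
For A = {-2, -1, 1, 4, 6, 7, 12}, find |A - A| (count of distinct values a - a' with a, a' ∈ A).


A - A = {a - a' : a, a' ∈ A}; |A| = 7.
Bounds: 2|A|-1 ≤ |A - A| ≤ |A|² - |A| + 1, i.e. 13 ≤ |A - A| ≤ 43.
Note: 0 ∈ A - A always (from a - a). The set is symmetric: if d ∈ A - A then -d ∈ A - A.
Enumerate nonzero differences d = a - a' with a > a' (then include -d):
Positive differences: {1, 2, 3, 5, 6, 7, 8, 9, 11, 13, 14}
Full difference set: {0} ∪ (positive diffs) ∪ (negative diffs).
|A - A| = 1 + 2·11 = 23 (matches direct enumeration: 23).

|A - A| = 23


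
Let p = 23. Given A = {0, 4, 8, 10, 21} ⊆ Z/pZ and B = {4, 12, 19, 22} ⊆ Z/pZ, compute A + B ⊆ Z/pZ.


Work in Z/23Z: reduce every sum a + b modulo 23.
Enumerate all 20 pairs:
a = 0: 0+4=4, 0+12=12, 0+19=19, 0+22=22
a = 4: 4+4=8, 4+12=16, 4+19=0, 4+22=3
a = 8: 8+4=12, 8+12=20, 8+19=4, 8+22=7
a = 10: 10+4=14, 10+12=22, 10+19=6, 10+22=9
a = 21: 21+4=2, 21+12=10, 21+19=17, 21+22=20
Distinct residues collected: {0, 2, 3, 4, 6, 7, 8, 9, 10, 12, 14, 16, 17, 19, 20, 22}
|A + B| = 16 (out of 23 total residues).

A + B = {0, 2, 3, 4, 6, 7, 8, 9, 10, 12, 14, 16, 17, 19, 20, 22}


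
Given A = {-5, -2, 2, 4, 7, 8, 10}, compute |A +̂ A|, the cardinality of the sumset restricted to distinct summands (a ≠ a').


Restricted sumset: A +̂ A = {a + a' : a ∈ A, a' ∈ A, a ≠ a'}.
Equivalently, take A + A and drop any sum 2a that is achievable ONLY as a + a for a ∈ A (i.e. sums representable only with equal summands).
Enumerate pairs (a, a') with a < a' (symmetric, so each unordered pair gives one sum; this covers all a ≠ a'):
  -5 + -2 = -7
  -5 + 2 = -3
  -5 + 4 = -1
  -5 + 7 = 2
  -5 + 8 = 3
  -5 + 10 = 5
  -2 + 2 = 0
  -2 + 4 = 2
  -2 + 7 = 5
  -2 + 8 = 6
  -2 + 10 = 8
  2 + 4 = 6
  2 + 7 = 9
  2 + 8 = 10
  2 + 10 = 12
  4 + 7 = 11
  4 + 8 = 12
  4 + 10 = 14
  7 + 8 = 15
  7 + 10 = 17
  8 + 10 = 18
Collected distinct sums: {-7, -3, -1, 0, 2, 3, 5, 6, 8, 9, 10, 11, 12, 14, 15, 17, 18}
|A +̂ A| = 17
(Reference bound: |A +̂ A| ≥ 2|A| - 3 for |A| ≥ 2, with |A| = 7 giving ≥ 11.)

|A +̂ A| = 17


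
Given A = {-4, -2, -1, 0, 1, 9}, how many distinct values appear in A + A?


A + A = {a + a' : a, a' ∈ A}; |A| = 6.
General bounds: 2|A| - 1 ≤ |A + A| ≤ |A|(|A|+1)/2, i.e. 11 ≤ |A + A| ≤ 21.
Lower bound 2|A|-1 is attained iff A is an arithmetic progression.
Enumerate sums a + a' for a ≤ a' (symmetric, so this suffices):
a = -4: -4+-4=-8, -4+-2=-6, -4+-1=-5, -4+0=-4, -4+1=-3, -4+9=5
a = -2: -2+-2=-4, -2+-1=-3, -2+0=-2, -2+1=-1, -2+9=7
a = -1: -1+-1=-2, -1+0=-1, -1+1=0, -1+9=8
a = 0: 0+0=0, 0+1=1, 0+9=9
a = 1: 1+1=2, 1+9=10
a = 9: 9+9=18
Distinct sums: {-8, -6, -5, -4, -3, -2, -1, 0, 1, 2, 5, 7, 8, 9, 10, 18}
|A + A| = 16

|A + A| = 16


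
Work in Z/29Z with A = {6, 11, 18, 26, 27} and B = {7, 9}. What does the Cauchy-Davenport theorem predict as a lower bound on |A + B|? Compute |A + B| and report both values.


Cauchy-Davenport: |A + B| ≥ min(p, |A| + |B| - 1) for A, B nonempty in Z/pZ.
|A| = 5, |B| = 2, p = 29.
CD lower bound = min(29, 5 + 2 - 1) = min(29, 6) = 6.
Compute A + B mod 29 directly:
a = 6: 6+7=13, 6+9=15
a = 11: 11+7=18, 11+9=20
a = 18: 18+7=25, 18+9=27
a = 26: 26+7=4, 26+9=6
a = 27: 27+7=5, 27+9=7
A + B = {4, 5, 6, 7, 13, 15, 18, 20, 25, 27}, so |A + B| = 10.
Verify: 10 ≥ 6? Yes ✓.

CD lower bound = 6, actual |A + B| = 10.


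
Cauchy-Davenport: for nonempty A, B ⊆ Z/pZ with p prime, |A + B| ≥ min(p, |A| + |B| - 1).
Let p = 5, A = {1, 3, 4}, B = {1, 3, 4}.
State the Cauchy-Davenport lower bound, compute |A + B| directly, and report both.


Cauchy-Davenport: |A + B| ≥ min(p, |A| + |B| - 1) for A, B nonempty in Z/pZ.
|A| = 3, |B| = 3, p = 5.
CD lower bound = min(5, 3 + 3 - 1) = min(5, 5) = 5.
Compute A + B mod 5 directly:
a = 1: 1+1=2, 1+3=4, 1+4=0
a = 3: 3+1=4, 3+3=1, 3+4=2
a = 4: 4+1=0, 4+3=2, 4+4=3
A + B = {0, 1, 2, 3, 4}, so |A + B| = 5.
Verify: 5 ≥ 5? Yes ✓.

CD lower bound = 5, actual |A + B| = 5.


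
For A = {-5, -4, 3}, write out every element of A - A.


A - A = {a - a' : a, a' ∈ A}.
Compute a - a' for each ordered pair (a, a'):
a = -5: -5--5=0, -5--4=-1, -5-3=-8
a = -4: -4--5=1, -4--4=0, -4-3=-7
a = 3: 3--5=8, 3--4=7, 3-3=0
Collecting distinct values (and noting 0 appears from a-a):
A - A = {-8, -7, -1, 0, 1, 7, 8}
|A - A| = 7

A - A = {-8, -7, -1, 0, 1, 7, 8}


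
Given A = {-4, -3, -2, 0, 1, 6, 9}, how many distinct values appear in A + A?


A + A = {a + a' : a, a' ∈ A}; |A| = 7.
General bounds: 2|A| - 1 ≤ |A + A| ≤ |A|(|A|+1)/2, i.e. 13 ≤ |A + A| ≤ 28.
Lower bound 2|A|-1 is attained iff A is an arithmetic progression.
Enumerate sums a + a' for a ≤ a' (symmetric, so this suffices):
a = -4: -4+-4=-8, -4+-3=-7, -4+-2=-6, -4+0=-4, -4+1=-3, -4+6=2, -4+9=5
a = -3: -3+-3=-6, -3+-2=-5, -3+0=-3, -3+1=-2, -3+6=3, -3+9=6
a = -2: -2+-2=-4, -2+0=-2, -2+1=-1, -2+6=4, -2+9=7
a = 0: 0+0=0, 0+1=1, 0+6=6, 0+9=9
a = 1: 1+1=2, 1+6=7, 1+9=10
a = 6: 6+6=12, 6+9=15
a = 9: 9+9=18
Distinct sums: {-8, -7, -6, -5, -4, -3, -2, -1, 0, 1, 2, 3, 4, 5, 6, 7, 9, 10, 12, 15, 18}
|A + A| = 21

|A + A| = 21


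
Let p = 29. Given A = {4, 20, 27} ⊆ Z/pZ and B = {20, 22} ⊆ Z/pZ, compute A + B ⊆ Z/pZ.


Work in Z/29Z: reduce every sum a + b modulo 29.
Enumerate all 6 pairs:
a = 4: 4+20=24, 4+22=26
a = 20: 20+20=11, 20+22=13
a = 27: 27+20=18, 27+22=20
Distinct residues collected: {11, 13, 18, 20, 24, 26}
|A + B| = 6 (out of 29 total residues).

A + B = {11, 13, 18, 20, 24, 26}


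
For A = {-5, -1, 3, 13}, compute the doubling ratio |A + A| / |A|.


|A| = 4.
Compute A + A by enumerating all 16 pairs.
A + A = {-10, -6, -2, 2, 6, 8, 12, 16, 26}, so |A + A| = 9.
K = |A + A| / |A| = 9/4 (already in lowest terms) ≈ 2.2500.
Reference: AP of size 4 gives K = 7/4 ≈ 1.7500; a fully generic set of size 4 gives K ≈ 2.5000.

|A| = 4, |A + A| = 9, K = 9/4.


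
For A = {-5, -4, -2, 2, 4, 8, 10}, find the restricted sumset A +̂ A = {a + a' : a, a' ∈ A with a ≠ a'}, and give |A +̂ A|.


Restricted sumset: A +̂ A = {a + a' : a ∈ A, a' ∈ A, a ≠ a'}.
Equivalently, take A + A and drop any sum 2a that is achievable ONLY as a + a for a ∈ A (i.e. sums representable only with equal summands).
Enumerate pairs (a, a') with a < a' (symmetric, so each unordered pair gives one sum; this covers all a ≠ a'):
  -5 + -4 = -9
  -5 + -2 = -7
  -5 + 2 = -3
  -5 + 4 = -1
  -5 + 8 = 3
  -5 + 10 = 5
  -4 + -2 = -6
  -4 + 2 = -2
  -4 + 4 = 0
  -4 + 8 = 4
  -4 + 10 = 6
  -2 + 2 = 0
  -2 + 4 = 2
  -2 + 8 = 6
  -2 + 10 = 8
  2 + 4 = 6
  2 + 8 = 10
  2 + 10 = 12
  4 + 8 = 12
  4 + 10 = 14
  8 + 10 = 18
Collected distinct sums: {-9, -7, -6, -3, -2, -1, 0, 2, 3, 4, 5, 6, 8, 10, 12, 14, 18}
|A +̂ A| = 17
(Reference bound: |A +̂ A| ≥ 2|A| - 3 for |A| ≥ 2, with |A| = 7 giving ≥ 11.)

|A +̂ A| = 17


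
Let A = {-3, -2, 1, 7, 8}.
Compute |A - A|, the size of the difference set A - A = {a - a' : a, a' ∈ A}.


A - A = {a - a' : a, a' ∈ A}; |A| = 5.
Bounds: 2|A|-1 ≤ |A - A| ≤ |A|² - |A| + 1, i.e. 9 ≤ |A - A| ≤ 21.
Note: 0 ∈ A - A always (from a - a). The set is symmetric: if d ∈ A - A then -d ∈ A - A.
Enumerate nonzero differences d = a - a' with a > a' (then include -d):
Positive differences: {1, 3, 4, 6, 7, 9, 10, 11}
Full difference set: {0} ∪ (positive diffs) ∪ (negative diffs).
|A - A| = 1 + 2·8 = 17 (matches direct enumeration: 17).

|A - A| = 17


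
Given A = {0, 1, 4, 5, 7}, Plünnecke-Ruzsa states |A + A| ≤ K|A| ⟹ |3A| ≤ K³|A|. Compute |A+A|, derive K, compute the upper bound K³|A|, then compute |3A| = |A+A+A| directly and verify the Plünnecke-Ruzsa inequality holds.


|A| = 5.
Step 1: Compute A + A by enumerating all 25 pairs.
A + A = {0, 1, 2, 4, 5, 6, 7, 8, 9, 10, 11, 12, 14}, so |A + A| = 13.
Step 2: Doubling constant K = |A + A|/|A| = 13/5 = 13/5 ≈ 2.6000.
Step 3: Plünnecke-Ruzsa gives |3A| ≤ K³·|A| = (2.6000)³ · 5 ≈ 87.8800.
Step 4: Compute 3A = A + A + A directly by enumerating all triples (a,b,c) ∈ A³; |3A| = 21.
Step 5: Check 21 ≤ 87.8800? Yes ✓.

K = 13/5, Plünnecke-Ruzsa bound K³|A| ≈ 87.8800, |3A| = 21, inequality holds.


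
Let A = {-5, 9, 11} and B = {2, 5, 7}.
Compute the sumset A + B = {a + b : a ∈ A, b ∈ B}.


A + B = {a + b : a ∈ A, b ∈ B}.
Enumerate all |A|·|B| = 3·3 = 9 pairs (a, b) and collect distinct sums.
a = -5: -5+2=-3, -5+5=0, -5+7=2
a = 9: 9+2=11, 9+5=14, 9+7=16
a = 11: 11+2=13, 11+5=16, 11+7=18
Collecting distinct sums: A + B = {-3, 0, 2, 11, 13, 14, 16, 18}
|A + B| = 8

A + B = {-3, 0, 2, 11, 13, 14, 16, 18}


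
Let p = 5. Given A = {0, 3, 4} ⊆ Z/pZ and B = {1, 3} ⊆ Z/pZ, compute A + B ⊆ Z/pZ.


Work in Z/5Z: reduce every sum a + b modulo 5.
Enumerate all 6 pairs:
a = 0: 0+1=1, 0+3=3
a = 3: 3+1=4, 3+3=1
a = 4: 4+1=0, 4+3=2
Distinct residues collected: {0, 1, 2, 3, 4}
|A + B| = 5 (out of 5 total residues).

A + B = {0, 1, 2, 3, 4}


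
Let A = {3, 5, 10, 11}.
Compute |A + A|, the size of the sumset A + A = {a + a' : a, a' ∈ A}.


A + A = {a + a' : a, a' ∈ A}; |A| = 4.
General bounds: 2|A| - 1 ≤ |A + A| ≤ |A|(|A|+1)/2, i.e. 7 ≤ |A + A| ≤ 10.
Lower bound 2|A|-1 is attained iff A is an arithmetic progression.
Enumerate sums a + a' for a ≤ a' (symmetric, so this suffices):
a = 3: 3+3=6, 3+5=8, 3+10=13, 3+11=14
a = 5: 5+5=10, 5+10=15, 5+11=16
a = 10: 10+10=20, 10+11=21
a = 11: 11+11=22
Distinct sums: {6, 8, 10, 13, 14, 15, 16, 20, 21, 22}
|A + A| = 10

|A + A| = 10


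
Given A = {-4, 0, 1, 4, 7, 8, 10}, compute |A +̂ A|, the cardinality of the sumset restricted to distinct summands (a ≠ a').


Restricted sumset: A +̂ A = {a + a' : a ∈ A, a' ∈ A, a ≠ a'}.
Equivalently, take A + A and drop any sum 2a that is achievable ONLY as a + a for a ∈ A (i.e. sums representable only with equal summands).
Enumerate pairs (a, a') with a < a' (symmetric, so each unordered pair gives one sum; this covers all a ≠ a'):
  -4 + 0 = -4
  -4 + 1 = -3
  -4 + 4 = 0
  -4 + 7 = 3
  -4 + 8 = 4
  -4 + 10 = 6
  0 + 1 = 1
  0 + 4 = 4
  0 + 7 = 7
  0 + 8 = 8
  0 + 10 = 10
  1 + 4 = 5
  1 + 7 = 8
  1 + 8 = 9
  1 + 10 = 11
  4 + 7 = 11
  4 + 8 = 12
  4 + 10 = 14
  7 + 8 = 15
  7 + 10 = 17
  8 + 10 = 18
Collected distinct sums: {-4, -3, 0, 1, 3, 4, 5, 6, 7, 8, 9, 10, 11, 12, 14, 15, 17, 18}
|A +̂ A| = 18
(Reference bound: |A +̂ A| ≥ 2|A| - 3 for |A| ≥ 2, with |A| = 7 giving ≥ 11.)

|A +̂ A| = 18


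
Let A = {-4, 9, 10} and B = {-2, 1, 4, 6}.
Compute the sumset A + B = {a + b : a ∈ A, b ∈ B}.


A + B = {a + b : a ∈ A, b ∈ B}.
Enumerate all |A|·|B| = 3·4 = 12 pairs (a, b) and collect distinct sums.
a = -4: -4+-2=-6, -4+1=-3, -4+4=0, -4+6=2
a = 9: 9+-2=7, 9+1=10, 9+4=13, 9+6=15
a = 10: 10+-2=8, 10+1=11, 10+4=14, 10+6=16
Collecting distinct sums: A + B = {-6, -3, 0, 2, 7, 8, 10, 11, 13, 14, 15, 16}
|A + B| = 12

A + B = {-6, -3, 0, 2, 7, 8, 10, 11, 13, 14, 15, 16}


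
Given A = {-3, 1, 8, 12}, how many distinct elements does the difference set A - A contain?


A - A = {a - a' : a, a' ∈ A}; |A| = 4.
Bounds: 2|A|-1 ≤ |A - A| ≤ |A|² - |A| + 1, i.e. 7 ≤ |A - A| ≤ 13.
Note: 0 ∈ A - A always (from a - a). The set is symmetric: if d ∈ A - A then -d ∈ A - A.
Enumerate nonzero differences d = a - a' with a > a' (then include -d):
Positive differences: {4, 7, 11, 15}
Full difference set: {0} ∪ (positive diffs) ∪ (negative diffs).
|A - A| = 1 + 2·4 = 9 (matches direct enumeration: 9).

|A - A| = 9


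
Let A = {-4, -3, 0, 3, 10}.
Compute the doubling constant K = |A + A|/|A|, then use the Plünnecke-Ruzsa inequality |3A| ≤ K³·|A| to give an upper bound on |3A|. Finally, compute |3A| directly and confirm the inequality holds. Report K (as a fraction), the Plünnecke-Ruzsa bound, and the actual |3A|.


|A| = 5.
Step 1: Compute A + A by enumerating all 25 pairs.
A + A = {-8, -7, -6, -4, -3, -1, 0, 3, 6, 7, 10, 13, 20}, so |A + A| = 13.
Step 2: Doubling constant K = |A + A|/|A| = 13/5 = 13/5 ≈ 2.6000.
Step 3: Plünnecke-Ruzsa gives |3A| ≤ K³·|A| = (2.6000)³ · 5 ≈ 87.8800.
Step 4: Compute 3A = A + A + A directly by enumerating all triples (a,b,c) ∈ A³; |3A| = 25.
Step 5: Check 25 ≤ 87.8800? Yes ✓.

K = 13/5, Plünnecke-Ruzsa bound K³|A| ≈ 87.8800, |3A| = 25, inequality holds.
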